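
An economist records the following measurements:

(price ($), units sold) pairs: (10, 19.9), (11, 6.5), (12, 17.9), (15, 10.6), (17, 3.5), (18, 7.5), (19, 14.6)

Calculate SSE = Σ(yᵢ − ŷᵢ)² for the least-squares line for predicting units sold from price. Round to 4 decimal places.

n = 7, Σx = 102, Σy = 80.5, Σxy = 1116.2, Σx² = 1564, Σy² = 1152.69
Sxx = Σx² − (Σx)²/n = 1564 − 1486.285714 = 77.714286
Sxy = Σxy − (Σx)(Σy)/n = 1116.2 − 1173 = -56.8
Syy = Σy² − (Σy)²/n = 1152.69 − 925.75 = 226.94
b = Sxy/Sxx = -56.8/77.714286 = -0.730882
SSE = Syy − b·Sxy = 226.94 − (-0.730882)·(-56.8) = 185.425882

185.4259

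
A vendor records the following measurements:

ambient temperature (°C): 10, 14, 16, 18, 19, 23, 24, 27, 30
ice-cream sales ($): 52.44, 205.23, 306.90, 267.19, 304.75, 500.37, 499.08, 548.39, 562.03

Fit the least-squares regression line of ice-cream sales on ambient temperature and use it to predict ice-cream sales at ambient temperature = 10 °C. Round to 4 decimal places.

92.6213

n = 9, Σx = 181, Σy = 3246.38, Σxy = 74061.55, Σx² = 3971
Sxx = Σx² − (Σx)²/n = 3971 − 3640.111111 = 330.888889
Sxy = Σxy − (Σx)(Σy)/n = 74061.55 − 65288.308889 = 8773.241111
b = Sxy/Sxx = 8773.241111/330.888889 = 26.514161
a = ȳ − b·x̄ = 360.708889 − 26.514161·20.111111 = -172.520339
ŷ(10) = a + b·10 = -172.520339 + 26.514161·10 = 92.621266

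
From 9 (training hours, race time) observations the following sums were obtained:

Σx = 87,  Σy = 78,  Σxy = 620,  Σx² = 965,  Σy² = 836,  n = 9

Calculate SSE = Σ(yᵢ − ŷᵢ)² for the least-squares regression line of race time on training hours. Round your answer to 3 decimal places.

15.194

Sxx = Σx² − (Σx)²/n = 965 − 841 = 124
Sxy = Σxy − (Σx)(Σy)/n = 620 − 754 = -134
Syy = Σy² − (Σy)²/n = 836 − 676 = 160
b = Sxy/Sxx = -134/124 = -1.080645
SSE = Syy − b·Sxy = 160 − (-1.080645)·(-134) = 15.193548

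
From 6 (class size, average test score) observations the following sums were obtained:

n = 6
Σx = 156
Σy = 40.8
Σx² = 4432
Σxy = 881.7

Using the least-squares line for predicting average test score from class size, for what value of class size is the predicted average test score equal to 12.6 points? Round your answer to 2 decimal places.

13.82

Sxx = Σx² − (Σx)²/n = 4432 − 4056 = 376
Sxy = Σxy − (Σx)(Σy)/n = 881.7 − 1060.8 = -179.1
b = Sxy/Sxx = -179.1/376 = -0.476330
a = ȳ − b·x̄ = 6.8 − (-0.476330)·26 = 19.184574
Set a + b·x = 12.6: x = (12.6 − 19.184574) / (-0.476330) = 13.823562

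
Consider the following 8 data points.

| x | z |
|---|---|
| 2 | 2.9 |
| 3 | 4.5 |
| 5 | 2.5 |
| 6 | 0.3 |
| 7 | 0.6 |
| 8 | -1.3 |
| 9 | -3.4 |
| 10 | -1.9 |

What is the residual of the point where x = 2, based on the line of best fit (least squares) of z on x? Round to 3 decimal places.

n = 8, Σx = 50, Σy = 4.2, Σxy = -22.2, Σx² = 368
Sxx = Σx² − (Σx)²/n = 368 − 312.5 = 55.5
Sxy = Σxy − (Σx)(Σy)/n = -22.2 − 26.25 = -48.45
b = Sxy/Sxx = -48.45/55.5 = -0.872973
a = ȳ − b·x̄ = 0.525 − (-0.872973)·6.25 = 5.981081
ŷ(2) = 5.981081 + (-0.872973)·2 = 4.235135
residual = y − ŷ = 2.9 − 4.235135 = -1.335135

-1.335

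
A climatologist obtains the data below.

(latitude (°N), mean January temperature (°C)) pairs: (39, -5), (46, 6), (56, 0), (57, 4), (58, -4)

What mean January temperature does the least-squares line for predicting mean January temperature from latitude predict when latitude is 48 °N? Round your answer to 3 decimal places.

-0.096

n = 5, Σx = 256, Σy = 1, Σxy = 77, Σx² = 13386
Sxx = Σx² − (Σx)²/n = 13386 − 13107.2 = 278.8
Sxy = Σxy − (Σx)(Σy)/n = 77 − 51.2 = 25.8
b = Sxy/Sxx = 25.8/278.8 = 0.092539
a = ȳ − b·x̄ = 0.2 − 0.092539·51.2 = -4.538020
ŷ(48) = a + b·48 = -4.538020 + 0.092539·48 = -0.096126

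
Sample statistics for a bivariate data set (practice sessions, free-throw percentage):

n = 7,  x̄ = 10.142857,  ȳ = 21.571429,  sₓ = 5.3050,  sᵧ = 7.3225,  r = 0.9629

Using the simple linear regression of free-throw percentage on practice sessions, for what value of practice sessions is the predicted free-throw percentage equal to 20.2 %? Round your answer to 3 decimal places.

9.111

b = r · sᵧ/sₓ = 0.9629 · 7.3225/5.305 = 1.329092
a = ȳ − b·x̄ = 21.571429 − 1.329092·10.142857 = 8.090635
Set a + b·x = 20.2: x = (20.2 − 8.090635) / 1.329092 = 9.111003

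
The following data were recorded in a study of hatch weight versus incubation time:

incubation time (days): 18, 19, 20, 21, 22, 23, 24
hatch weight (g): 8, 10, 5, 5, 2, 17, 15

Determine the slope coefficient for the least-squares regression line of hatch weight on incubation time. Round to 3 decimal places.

n = 7, Σx = 147, Σy = 62, Σxy = 1334, Σx² = 3115
Sxx = Σx² − (Σx)²/n = 3115 − 3087 = 28
Sxy = Σxy − (Σx)(Σy)/n = 1334 − 1302 = 32
b = Sxy/Sxx = 32/28 = 1.142857

1.143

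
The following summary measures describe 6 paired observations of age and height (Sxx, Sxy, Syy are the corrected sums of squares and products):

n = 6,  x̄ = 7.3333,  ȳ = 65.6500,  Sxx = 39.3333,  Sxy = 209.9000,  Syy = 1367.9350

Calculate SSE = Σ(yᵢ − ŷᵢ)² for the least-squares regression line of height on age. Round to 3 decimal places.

b = Sxy/Sxx = 209.9/39.3333 = 5.336445
SSE = Syy − b·Sxy = 1367.935 − 5.336445·209.9 = 247.815152

247.815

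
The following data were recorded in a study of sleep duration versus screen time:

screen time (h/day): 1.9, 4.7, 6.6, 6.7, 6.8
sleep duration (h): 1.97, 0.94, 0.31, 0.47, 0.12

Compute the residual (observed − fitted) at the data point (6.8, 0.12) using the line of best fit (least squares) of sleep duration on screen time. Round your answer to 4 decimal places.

-0.1360

n = 5, Σx = 26.7, Σy = 3.81, Σxy = 14.172, Σx² = 160.39
Sxx = Σx² − (Σx)²/n = 160.39 − 142.578 = 17.812
Sxy = Σxy − (Σx)(Σy)/n = 14.172 − 20.3454 = -6.1734
b = Sxy/Sxx = -6.1734/17.812 = -0.346587
a = ȳ − b·x̄ = 0.762 − (-0.346587)·5.34 = 2.612772
ŷ(6.8) = 2.612772 + (-0.346587)·6.8 = 0.255984
residual = y − ŷ = 0.12 − 0.255984 = -0.135984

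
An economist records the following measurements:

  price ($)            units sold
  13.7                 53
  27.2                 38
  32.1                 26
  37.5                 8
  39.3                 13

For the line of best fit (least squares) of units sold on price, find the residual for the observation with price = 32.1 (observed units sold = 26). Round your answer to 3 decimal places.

n = 5, Σx = 149.8, Σy = 138, Σxy = 3405.2, Σx² = 4908.68
Sxx = Σx² − (Σx)²/n = 4908.68 − 4488.008 = 420.672
Sxy = Σxy − (Σx)(Σy)/n = 3405.2 − 4134.48 = -729.28
b = Sxy/Sxx = -729.28/420.672 = -1.733607
a = ȳ − b·x̄ = 27.6 − (-1.733607)·29.96 = 79.538871
ŷ(32.1) = 79.538871 + (-1.733607)·32.1 = 23.890081
residual = y − ŷ = 26 − 23.890081 = 2.109919

2.110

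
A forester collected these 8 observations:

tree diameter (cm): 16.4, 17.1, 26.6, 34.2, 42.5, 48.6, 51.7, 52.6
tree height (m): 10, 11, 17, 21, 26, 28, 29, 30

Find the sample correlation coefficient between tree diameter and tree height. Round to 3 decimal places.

n = 8, Σx = 289.7, Σy = 172, Σxy = 7065.6, Σx² = 12046.43, Σy² = 4152
Sxx = Σx² − (Σx)²/n = 12046.43 − 10490.76125 = 1555.66875
Sxy = Σxy − (Σx)(Σy)/n = 7065.6 − 6228.55 = 837.05
Syy = Σy² − (Σy)²/n = 4152 − 3698 = 454
r = Sxy/√(Sxx·Syy) = 837.05/√(706273.6125) = 837.05/840.400864 = 0.996013

0.996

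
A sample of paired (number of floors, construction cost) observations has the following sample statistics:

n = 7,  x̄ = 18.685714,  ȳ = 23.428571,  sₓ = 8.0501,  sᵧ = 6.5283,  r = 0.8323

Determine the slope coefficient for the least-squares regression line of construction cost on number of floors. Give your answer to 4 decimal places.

0.6750

b = r · sᵧ/sₓ = 0.8323 · 6.5283/8.0501 = 0.674961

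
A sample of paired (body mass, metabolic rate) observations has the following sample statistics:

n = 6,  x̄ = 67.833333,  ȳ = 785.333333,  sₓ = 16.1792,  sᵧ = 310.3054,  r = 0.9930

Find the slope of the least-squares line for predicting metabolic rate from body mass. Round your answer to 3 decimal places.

b = r · sᵧ/sₓ = 0.993 · 310.3054/16.1792 = 19.045025

19.045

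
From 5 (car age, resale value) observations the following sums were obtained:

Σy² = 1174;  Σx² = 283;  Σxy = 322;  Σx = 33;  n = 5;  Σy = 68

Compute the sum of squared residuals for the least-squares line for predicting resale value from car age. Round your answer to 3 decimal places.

Sxx = Σx² − (Σx)²/n = 283 − 217.8 = 65.2
Sxy = Σxy − (Σx)(Σy)/n = 322 − 448.8 = -126.8
Syy = Σy² − (Σy)²/n = 1174 − 924.8 = 249.2
b = Sxy/Sxx = -126.8/65.2 = -1.944785
SSE = Syy − b·Sxy = 249.2 − (-1.944785)·(-126.8) = 2.601227

2.601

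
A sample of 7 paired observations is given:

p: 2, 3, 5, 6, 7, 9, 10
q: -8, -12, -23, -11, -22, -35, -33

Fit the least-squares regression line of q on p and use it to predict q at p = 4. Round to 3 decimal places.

n = 7, Σx = 42, Σy = -144, Σxy = -1032, Σx² = 304
Sxx = Σx² − (Σx)²/n = 304 − 252 = 52
Sxy = Σxy − (Σx)(Σy)/n = -1032 − (-864) = -168
b = Sxy/Sxx = -168/52 = -3.230769
a = ȳ − b·x̄ = -20.571429 − (-3.230769)·6 = -1.186813
ŷ(4) = a + b·4 = -1.186813 + (-3.230769)·4 = -14.109890

-14.110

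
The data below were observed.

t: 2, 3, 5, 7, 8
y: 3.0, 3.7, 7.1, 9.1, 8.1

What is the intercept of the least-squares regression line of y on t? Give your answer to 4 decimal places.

1.1808

n = 5, Σx = 25, Σy = 31, Σxy = 181.1, Σx² = 151
Sxx = Σx² − (Σx)²/n = 151 − 125 = 26
Sxy = Σxy − (Σx)(Σy)/n = 181.1 − 155 = 26.1
b = Sxy/Sxx = 26.1/26 = 1.003846
a = ȳ − b·x̄ = 6.2 − 1.003846·5 = 1.180769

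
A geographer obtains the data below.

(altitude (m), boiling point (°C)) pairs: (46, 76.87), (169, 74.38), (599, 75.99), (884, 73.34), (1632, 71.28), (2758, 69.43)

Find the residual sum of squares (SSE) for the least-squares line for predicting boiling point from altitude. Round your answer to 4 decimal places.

5.2706

n = 6, Σx = 6088, Σy = 441.29, Σxy = 434273.71, Σx² = 11440922, Σy² = 32495.9803
Sxx = Σx² − (Σx)²/n = 11440922 − 6177290.666667 = 5263631.333333
Sxy = Σxy − (Σx)(Σy)/n = 434273.71 − 447762.253333 = -13488.543333
Syy = Σy² − (Σy)²/n = 32495.9803 − 32456.144017 = 39.836283
b = Sxy/Sxx = -13488.543333/5263631.333333 = -0.002563
SSE = Syy − b·Sxy = 39.836283 − (-0.002563)·(-13488.543333) = 5.270640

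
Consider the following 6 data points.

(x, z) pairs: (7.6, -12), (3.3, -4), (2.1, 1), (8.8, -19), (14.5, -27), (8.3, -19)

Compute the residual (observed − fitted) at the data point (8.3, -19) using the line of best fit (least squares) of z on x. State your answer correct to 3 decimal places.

-3.688

n = 6, Σx = 44.6, Σy = -80, Σxy = -818.7, Σx² = 429.64
Sxx = Σx² − (Σx)²/n = 429.64 − 331.526667 = 98.113333
Sxy = Σxy − (Σx)(Σy)/n = -818.7 − (-594.666667) = -224.033333
b = Sxy/Sxx = -224.033333/98.113333 = -2.283414
a = ȳ − b·x̄ = -13.333333 − (-2.283414)·7.433333 = 3.640042
ŷ(8.3) = 3.640042 + (-2.283414)·8.3 = -15.312292
residual = y − ŷ = -19 − (-15.312292) = -3.687708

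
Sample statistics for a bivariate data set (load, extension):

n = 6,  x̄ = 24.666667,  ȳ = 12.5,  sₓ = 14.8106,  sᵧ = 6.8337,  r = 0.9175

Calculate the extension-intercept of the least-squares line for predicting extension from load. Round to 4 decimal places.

b = r · sᵧ/sₓ = 0.9175 · 6.8337/14.8106 = 0.423340
a = ȳ − b·x̄ = 12.5 − 0.423340·24.666667 = 2.057613

2.0576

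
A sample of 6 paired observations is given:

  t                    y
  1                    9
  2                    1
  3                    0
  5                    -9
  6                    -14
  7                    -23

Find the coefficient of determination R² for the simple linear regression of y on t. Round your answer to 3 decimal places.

0.969

n = 6, Σx = 24, Σy = -36, Σxy = -279, Σx² = 124, Σy² = 888
Sxx = Σx² − (Σx)²/n = 124 − 96 = 28
Sxy = Σxy − (Σx)(Σy)/n = -279 − (-144) = -135
Syy = Σy² − (Σy)²/n = 888 − 216 = 672
R² = Sxy²/(Sxx·Syy) = (-135)²/(28·672) = 0.968591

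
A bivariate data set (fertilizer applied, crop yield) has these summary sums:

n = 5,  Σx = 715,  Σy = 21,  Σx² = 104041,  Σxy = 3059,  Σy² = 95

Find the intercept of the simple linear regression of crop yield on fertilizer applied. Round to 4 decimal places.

-0.2588

Sxx = Σx² − (Σx)²/n = 104041 − 102245 = 1796
Sxy = Σxy − (Σx)(Σy)/n = 3059 − 3003 = 56
b = Sxy/Sxx = 56/1796 = 0.031180
a = ȳ − b·x̄ = 4.2 − 0.031180·143 = -0.258797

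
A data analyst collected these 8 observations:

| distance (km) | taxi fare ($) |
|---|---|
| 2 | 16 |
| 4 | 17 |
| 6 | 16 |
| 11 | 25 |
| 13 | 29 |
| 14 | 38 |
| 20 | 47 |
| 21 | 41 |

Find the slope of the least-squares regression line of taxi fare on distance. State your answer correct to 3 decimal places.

1.656

n = 8, Σx = 91, Σy = 229, Σxy = 3181, Σx² = 1383
Sxx = Σx² − (Σx)²/n = 1383 − 1035.125 = 347.875
Sxy = Σxy − (Σx)(Σy)/n = 3181 − 2604.875 = 576.125
b = Sxy/Sxx = 576.125/347.875 = 1.656126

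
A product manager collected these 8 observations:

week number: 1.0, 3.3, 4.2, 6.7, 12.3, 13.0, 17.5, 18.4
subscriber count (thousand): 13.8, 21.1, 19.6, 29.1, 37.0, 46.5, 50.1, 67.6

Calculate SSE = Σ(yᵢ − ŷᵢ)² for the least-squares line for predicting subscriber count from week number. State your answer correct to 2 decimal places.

n = 8, Σx = 76.4, Σy = 284.8, Σxy = 3540.91, Σx² = 1039.52, Σy² = 12477.64
Sxx = Σx² − (Σx)²/n = 1039.52 − 729.62 = 309.9
Sxy = Σxy − (Σx)(Σy)/n = 3540.91 − 2719.84 = 821.07
Syy = Σy² − (Σy)²/n = 12477.64 − 10138.88 = 2338.76
b = Sxy/Sxx = 821.07/309.9 = 2.649468
SSE = Syy − b·Sxy = 2338.76 − 2.649468·821.07 = 163.361662

163.36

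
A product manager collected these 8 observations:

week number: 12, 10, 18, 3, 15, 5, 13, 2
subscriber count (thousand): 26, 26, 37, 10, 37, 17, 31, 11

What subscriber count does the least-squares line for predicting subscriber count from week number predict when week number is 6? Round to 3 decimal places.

n = 8, Σx = 78, Σy = 195, Σxy = 2333, Σx² = 1000
Sxx = Σx² − (Σx)²/n = 1000 − 760.5 = 239.5
Sxy = Σxy − (Σx)(Σy)/n = 2333 − 1901.25 = 431.75
b = Sxy/Sxx = 431.75/239.5 = 1.802714
a = ȳ − b·x̄ = 24.375 − 1.802714·9.75 = 6.798539
ŷ(6) = a + b·6 = 6.798539 + 1.802714·6 = 17.614823

17.615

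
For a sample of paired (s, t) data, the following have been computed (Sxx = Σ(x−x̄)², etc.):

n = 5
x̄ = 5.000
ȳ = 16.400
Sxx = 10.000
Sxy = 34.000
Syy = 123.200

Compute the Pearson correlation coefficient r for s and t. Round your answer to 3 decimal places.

0.969

r = Sxy/√(Sxx·Syy) = 34/√(1232) = 34/35.099858 = 0.968665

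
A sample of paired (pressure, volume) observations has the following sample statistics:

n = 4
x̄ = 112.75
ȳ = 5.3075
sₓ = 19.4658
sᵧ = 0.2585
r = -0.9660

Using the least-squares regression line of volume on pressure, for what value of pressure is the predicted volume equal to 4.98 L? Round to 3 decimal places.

138.280

b = r · sᵧ/sₓ = -0.966 · 0.2585/19.4658 = -0.012828
a = ȳ − b·x̄ = 5.3075 − (-0.012828)·112.75 = 6.753879
Set a + b·x = 4.98: x = (4.98 − 6.753879) / (-0.012828) = 138.279710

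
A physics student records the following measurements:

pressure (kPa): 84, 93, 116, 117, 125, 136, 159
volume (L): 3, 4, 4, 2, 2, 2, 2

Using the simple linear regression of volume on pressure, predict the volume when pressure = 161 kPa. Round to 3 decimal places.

n = 7, Σx = 830, Σy = 19, Σxy = 2162, Σx² = 102252
Sxx = Σx² − (Σx)²/n = 102252 − 98414.285714 = 3837.714286
Sxy = Σxy − (Σx)(Σy)/n = 2162 − 2252.857143 = -90.857143
b = Sxy/Sxx = -90.857143/3837.714286 = -0.023675
a = ȳ − b·x̄ = 2.714286 − (-0.023675)·118.571429 = 5.521441
ŷ(161) = a + b·161 = 5.521441 + (-0.023675)·161 = 1.709797

1.710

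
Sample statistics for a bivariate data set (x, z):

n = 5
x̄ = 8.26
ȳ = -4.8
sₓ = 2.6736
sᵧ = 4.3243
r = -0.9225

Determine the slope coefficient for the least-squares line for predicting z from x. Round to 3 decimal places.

-1.492

b = r · sᵧ/sₓ = -0.9225 · 4.3243/2.6736 = -1.492058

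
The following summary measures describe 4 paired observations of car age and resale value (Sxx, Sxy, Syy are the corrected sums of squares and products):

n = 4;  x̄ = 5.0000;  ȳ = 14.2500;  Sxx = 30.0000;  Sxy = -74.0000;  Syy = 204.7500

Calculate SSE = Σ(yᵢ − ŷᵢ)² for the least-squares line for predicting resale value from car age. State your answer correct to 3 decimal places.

22.217

b = Sxy/Sxx = -74/30 = -2.466667
SSE = Syy − b·Sxy = 204.75 − (-2.466667)·(-74) = 22.216667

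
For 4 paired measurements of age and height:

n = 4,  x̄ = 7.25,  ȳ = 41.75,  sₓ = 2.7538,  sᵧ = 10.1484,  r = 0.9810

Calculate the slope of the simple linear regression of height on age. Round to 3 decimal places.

b = r · sᵧ/sₓ = 0.981 · 10.1484/2.7538 = 3.615215

3.615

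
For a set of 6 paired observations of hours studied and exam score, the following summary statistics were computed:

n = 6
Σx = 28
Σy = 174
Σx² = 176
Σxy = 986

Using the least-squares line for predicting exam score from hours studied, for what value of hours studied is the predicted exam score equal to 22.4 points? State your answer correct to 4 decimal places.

Sxx = Σx² − (Σx)²/n = 176 − 130.666667 = 45.333333
Sxy = Σxy − (Σx)(Σy)/n = 986 − 812 = 174
b = Sxy/Sxx = 174/45.333333 = 3.838235
a = ȳ − b·x̄ = 29 − 3.838235·4.666667 = 11.088235
Set a + b·x = 22.4: x = (22.4 − 11.088235) / 3.838235 = 2.947126

2.9471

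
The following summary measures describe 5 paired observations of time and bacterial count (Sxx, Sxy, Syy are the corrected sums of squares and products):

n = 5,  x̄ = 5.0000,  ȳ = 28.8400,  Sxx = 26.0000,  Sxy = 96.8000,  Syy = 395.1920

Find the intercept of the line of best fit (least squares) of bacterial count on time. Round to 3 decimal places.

b = Sxy/Sxx = 96.8/26 = 3.723077
a = ȳ − b·x̄ = 28.84 − 3.723077·5 = 10.224615

10.225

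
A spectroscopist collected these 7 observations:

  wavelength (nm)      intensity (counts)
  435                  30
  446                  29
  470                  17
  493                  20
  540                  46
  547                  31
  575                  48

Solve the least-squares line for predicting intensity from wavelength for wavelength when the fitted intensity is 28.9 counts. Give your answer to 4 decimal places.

n = 7, Σx = 3506, Σy = 221, Σxy = 113231, Σx² = 1773524
Sxx = Σx² − (Σx)²/n = 1773524 − 1756005.142857 = 17518.857143
Sxy = Σxy − (Σx)(Σy)/n = 113231 − 110689.428571 = 2541.571429
b = Sxy/Sxx = 2541.571429/17518.857143 = 0.145076
a = ȳ − b·x̄ = 31.571429 − 0.145076·500.857143 = -41.091086
Set a + b·x = 28.9: x = (28.9 − (-41.091086)) / 0.145076 = 482.443190

482.4432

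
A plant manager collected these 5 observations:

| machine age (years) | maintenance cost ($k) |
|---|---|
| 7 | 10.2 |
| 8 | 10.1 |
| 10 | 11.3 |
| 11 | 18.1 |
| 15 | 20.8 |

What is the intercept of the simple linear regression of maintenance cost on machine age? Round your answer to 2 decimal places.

n = 5, Σx = 51, Σy = 70.5, Σxy = 776.3, Σx² = 559
Sxx = Σx² − (Σx)²/n = 559 − 520.2 = 38.8
Sxy = Σxy − (Σx)(Σy)/n = 776.3 − 719.1 = 57.2
b = Sxy/Sxx = 57.2/38.8 = 1.474227
a = ȳ − b·x̄ = 14.1 − 1.474227·10.2 = -0.937113

-0.94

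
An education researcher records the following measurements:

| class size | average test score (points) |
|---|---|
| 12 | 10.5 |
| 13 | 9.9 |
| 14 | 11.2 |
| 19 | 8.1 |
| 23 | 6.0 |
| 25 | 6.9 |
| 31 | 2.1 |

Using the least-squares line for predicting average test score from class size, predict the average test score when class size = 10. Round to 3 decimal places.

11.897

n = 7, Σx = 137, Σy = 54.7, Σxy = 941, Σx² = 2985
Sxx = Σx² − (Σx)²/n = 2985 − 2681.285714 = 303.714286
Sxy = Σxy − (Σx)(Σy)/n = 941 − 1070.557143 = -129.557143
b = Sxy/Sxx = -129.557143/303.714286 = -0.426576
a = ȳ − b·x̄ = 7.814286 − (-0.426576)·19.571429 = 16.162982
ŷ(10) = a + b·10 = 16.162982 + (-0.426576)·10 = 11.897225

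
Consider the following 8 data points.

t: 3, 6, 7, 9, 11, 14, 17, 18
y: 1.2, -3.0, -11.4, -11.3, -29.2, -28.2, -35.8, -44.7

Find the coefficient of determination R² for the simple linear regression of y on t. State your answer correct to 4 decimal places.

0.9378

n = 8, Σx = 85, Σy = -162.4, Σxy = -2325.1, Σx² = 1105, Σy² = 5195.7
Sxx = Σx² − (Σx)²/n = 1105 − 903.125 = 201.875
Sxy = Σxy − (Σx)(Σy)/n = -2325.1 − (-1725.5) = -599.6
Syy = Σy² − (Σy)²/n = 5195.7 − 3296.72 = 1898.98
R² = Sxy²/(Sxx·Syy) = (-599.6)²/(201.875·1898.98) = 0.937822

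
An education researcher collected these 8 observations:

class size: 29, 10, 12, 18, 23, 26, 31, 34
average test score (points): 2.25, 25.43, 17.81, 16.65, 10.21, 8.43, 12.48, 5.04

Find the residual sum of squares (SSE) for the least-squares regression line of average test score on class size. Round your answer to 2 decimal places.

n = 8, Σx = 183, Σy = 98.3, Σxy = 1845.22, Σx² = 4731, Σy² = 1602.627
Sxx = Σx² − (Σx)²/n = 4731 − 4186.125 = 544.875
Sxy = Σxy − (Σx)(Σy)/n = 1845.22 − 2248.6125 = -403.3925
Syy = Σy² − (Σy)²/n = 1602.627 − 1207.86125 = 394.76575
b = Sxy/Sxx = -403.3925/544.875 = -0.740340
SSE = Syy − b·Sxy = 394.76575 − (-0.740340)·(-403.3925) = 96.118337

96.12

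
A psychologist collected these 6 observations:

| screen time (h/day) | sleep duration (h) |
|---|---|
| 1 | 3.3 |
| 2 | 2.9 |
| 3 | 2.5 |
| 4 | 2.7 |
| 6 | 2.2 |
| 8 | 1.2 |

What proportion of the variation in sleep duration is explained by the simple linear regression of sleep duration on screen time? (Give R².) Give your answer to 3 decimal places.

n = 6, Σx = 24, Σy = 14.8, Σxy = 50.2, Σx² = 130, Σy² = 39.12
Sxx = Σx² − (Σx)²/n = 130 − 96 = 34
Sxy = Σxy − (Σx)(Σy)/n = 50.2 − 59.2 = -9
Syy = Σy² − (Σy)²/n = 39.12 − 36.506667 = 2.613333
R² = Sxy²/(Sxx·Syy) = (-9)²/(34·2.613333) = 0.911615

0.912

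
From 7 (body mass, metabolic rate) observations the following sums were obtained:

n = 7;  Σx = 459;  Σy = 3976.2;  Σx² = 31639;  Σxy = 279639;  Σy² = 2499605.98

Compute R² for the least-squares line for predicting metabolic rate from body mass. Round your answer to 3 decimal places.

Sxx = Σx² − (Σx)²/n = 31639 − 30097.285714 = 1541.714286
Sxy = Σxy − (Σx)(Σy)/n = 279639 − 260725.114286 = 18913.885714
Syy = Σy² − (Σy)²/n = 2499605.98 − 2258595.205714 = 241010.774286
R² = Sxy²/(Sxx·Syy) = (18913.885714)²/(1541.714286·241010.774286) = 0.962767

0.963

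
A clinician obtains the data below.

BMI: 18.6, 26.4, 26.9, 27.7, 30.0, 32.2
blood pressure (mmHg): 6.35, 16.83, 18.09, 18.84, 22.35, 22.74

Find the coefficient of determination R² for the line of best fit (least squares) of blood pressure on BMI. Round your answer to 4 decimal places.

0.9783

n = 6, Σx = 161.8, Σy = 105.2, Σxy = 2973.639, Σx² = 4470.66, Σy² = 2022.3952
Sxx = Σx² − (Σx)²/n = 4470.66 − 4363.206667 = 107.453333
Sxy = Σxy − (Σx)(Σy)/n = 2973.639 − 2836.893333 = 136.745667
Syy = Σy² − (Σy)²/n = 2022.3952 − 1844.506667 = 177.888533
R² = Sxy²/(Sxx·Syy) = (136.745667)²/(107.453333·177.888533) = 0.978271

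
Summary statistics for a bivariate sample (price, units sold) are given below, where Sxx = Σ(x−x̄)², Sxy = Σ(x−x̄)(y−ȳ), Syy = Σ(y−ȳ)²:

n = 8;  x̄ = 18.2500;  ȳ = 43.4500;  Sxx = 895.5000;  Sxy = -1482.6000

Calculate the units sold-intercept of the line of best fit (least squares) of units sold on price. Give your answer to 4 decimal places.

b = Sxy/Sxx = -1482.6/895.5 = -1.655611
a = ȳ − b·x̄ = 43.45 − (-1.655611)·18.25 = 73.664908

73.6649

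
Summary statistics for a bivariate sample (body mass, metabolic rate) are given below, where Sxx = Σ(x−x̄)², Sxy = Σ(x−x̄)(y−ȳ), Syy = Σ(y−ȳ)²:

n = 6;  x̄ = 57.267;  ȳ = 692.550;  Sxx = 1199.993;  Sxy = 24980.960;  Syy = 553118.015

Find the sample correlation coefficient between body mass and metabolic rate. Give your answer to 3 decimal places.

r = Sxy/√(Sxx·Syy) = 24980.96/√(663737746.173895) = 24980.96/25763.108240 = 0.969641

0.970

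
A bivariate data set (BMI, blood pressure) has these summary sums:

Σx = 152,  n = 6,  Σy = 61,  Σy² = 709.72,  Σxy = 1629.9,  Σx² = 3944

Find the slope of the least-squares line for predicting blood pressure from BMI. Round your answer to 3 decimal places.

Sxx = Σx² − (Σx)²/n = 3944 − 3850.666667 = 93.333333
Sxy = Σxy − (Σx)(Σy)/n = 1629.9 − 1545.333333 = 84.566667
b = Sxy/Sxx = 84.566667/93.333333 = 0.906071

0.906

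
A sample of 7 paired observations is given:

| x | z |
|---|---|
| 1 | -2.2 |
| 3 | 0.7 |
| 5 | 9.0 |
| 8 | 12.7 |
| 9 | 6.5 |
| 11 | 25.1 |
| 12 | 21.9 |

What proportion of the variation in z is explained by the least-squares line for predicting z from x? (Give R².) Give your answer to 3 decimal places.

n = 7, Σx = 49, Σy = 73.7, Σxy = 743.9, Σx² = 445, Σy² = 1399.49
Sxx = Σx² − (Σx)²/n = 445 − 343 = 102
Sxy = Σxy − (Σx)(Σy)/n = 743.9 − 515.9 = 228
Syy = Σy² − (Σy)²/n = 1399.49 − 775.955714 = 623.534286
R² = Sxy²/(Sxx·Syy) = (228)²/(102·623.534286) = 0.817352

0.817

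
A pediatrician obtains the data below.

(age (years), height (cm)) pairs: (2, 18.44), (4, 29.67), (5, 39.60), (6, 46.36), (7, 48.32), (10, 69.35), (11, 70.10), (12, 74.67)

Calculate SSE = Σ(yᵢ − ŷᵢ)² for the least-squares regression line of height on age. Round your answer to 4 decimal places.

n = 8, Σx = 57, Σy = 396.51, Σxy = 3330.6, Σx² = 495, Σy² = 22571.6159
Sxx = Σx² − (Σx)²/n = 495 − 406.125 = 88.875
Sxy = Σxy − (Σx)(Σy)/n = 3330.6 − 2825.13375 = 505.46625
Syy = Σy² − (Σy)²/n = 22571.6159 − 19652.522512 = 2919.093388
b = Sxy/Sxx = 505.46625/88.875 = 5.687384
SSE = Syy − b·Sxy = 2919.093388 − 5.687384·505.46625 = 44.312742

44.3127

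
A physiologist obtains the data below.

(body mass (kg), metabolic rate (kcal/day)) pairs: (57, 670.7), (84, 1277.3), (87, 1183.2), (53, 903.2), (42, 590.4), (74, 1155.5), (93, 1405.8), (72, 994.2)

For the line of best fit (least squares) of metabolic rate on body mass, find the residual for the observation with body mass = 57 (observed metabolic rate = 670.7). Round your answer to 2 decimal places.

-152.17

n = 8, Σx = 562, Σy = 8180.3, Σxy = 608956.7, Σx² = 41756
Sxx = Σx² − (Σx)²/n = 41756 − 39480.5 = 2275.5
Sxy = Σxy − (Σx)(Σy)/n = 608956.7 − 574666.075 = 34290.625
b = Sxy/Sxx = 34290.625/2275.5 = 15.069490
a = ȳ − b·x̄ = 1022.5375 − 15.069490·70.25 = -36.094188
ŷ(57) = -36.094188 + 15.069490·57 = 822.866755
residual = y − ŷ = 670.7 − 822.866755 = -152.166755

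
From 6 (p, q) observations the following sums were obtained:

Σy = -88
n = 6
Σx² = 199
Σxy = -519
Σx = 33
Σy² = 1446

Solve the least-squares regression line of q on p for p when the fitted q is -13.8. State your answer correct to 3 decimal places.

Sxx = Σx² − (Σx)²/n = 199 − 181.5 = 17.5
Sxy = Σxy − (Σx)(Σy)/n = -519 − (-484) = -35
b = Sxy/Sxx = -35/17.5 = -2
a = ȳ − b·x̄ = -14.666667 − (-2)·5.5 = -3.666667
Set a + b·x = -13.8: x = (-13.8 − (-3.666667)) / (-2) = 5.066667

5.067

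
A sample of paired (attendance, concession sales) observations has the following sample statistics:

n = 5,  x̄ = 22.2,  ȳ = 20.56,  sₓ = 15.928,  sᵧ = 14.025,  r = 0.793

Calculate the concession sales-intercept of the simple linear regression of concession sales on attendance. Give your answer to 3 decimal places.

5.059

b = r · sᵧ/sₓ = 0.793 · 14.025/15.928 = 0.698256
a = ȳ − b·x̄ = 20.56 − 0.698256·22.2 = 5.058712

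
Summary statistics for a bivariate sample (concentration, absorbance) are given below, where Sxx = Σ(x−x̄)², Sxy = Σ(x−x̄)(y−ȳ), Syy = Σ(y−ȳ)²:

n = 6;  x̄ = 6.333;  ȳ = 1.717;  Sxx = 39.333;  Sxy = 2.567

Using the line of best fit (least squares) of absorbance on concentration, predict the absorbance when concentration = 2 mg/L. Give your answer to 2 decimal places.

b = Sxy/Sxx = 2.567/39.333 = 0.065263
a = ȳ − b·x̄ = 1.717 − 0.065263·6.333 = 1.303688
ŷ(2) = a + b·2 = 1.303688 + 0.065263·2 = 1.434214

1.43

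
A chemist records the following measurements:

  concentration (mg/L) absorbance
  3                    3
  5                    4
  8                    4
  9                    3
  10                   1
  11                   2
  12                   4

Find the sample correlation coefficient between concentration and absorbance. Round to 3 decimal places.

n = 7, Σx = 58, Σy = 21, Σxy = 168, Σx² = 544, Σy² = 71
Sxx = Σx² − (Σx)²/n = 544 − 480.571429 = 63.428571
Sxy = Σxy − (Σx)(Σy)/n = 168 − 174 = -6
Syy = Σy² − (Σy)²/n = 71 − 63 = 8
r = Sxy/√(Sxx·Syy) = -6/√(507.428571) = -6/22.526175 = -0.266357

-0.266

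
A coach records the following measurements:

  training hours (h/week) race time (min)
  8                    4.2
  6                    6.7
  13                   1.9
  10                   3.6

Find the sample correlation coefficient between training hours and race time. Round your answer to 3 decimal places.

-0.966

n = 4, Σx = 37, Σy = 16.4, Σxy = 134.5, Σx² = 369, Σy² = 79.1
Sxx = Σx² − (Σx)²/n = 369 − 342.25 = 26.75
Sxy = Σxy − (Σx)(Σy)/n = 134.5 − 151.7 = -17.2
Syy = Σy² − (Σy)²/n = 79.1 − 67.24 = 11.86
r = Sxy/√(Sxx·Syy) = -17.2/√(317.255) = -17.2/17.811653 = -0.965660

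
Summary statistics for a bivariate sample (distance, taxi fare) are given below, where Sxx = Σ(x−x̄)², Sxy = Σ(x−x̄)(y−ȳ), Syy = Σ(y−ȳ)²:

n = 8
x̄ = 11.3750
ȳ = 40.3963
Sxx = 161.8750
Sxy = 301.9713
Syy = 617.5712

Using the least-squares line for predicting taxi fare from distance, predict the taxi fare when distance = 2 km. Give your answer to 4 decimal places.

b = Sxy/Sxx = 301.9713/161.875 = 1.865460
a = ȳ − b·x̄ = 40.3963 − 1.865460·11.375 = 19.176695
ŷ(2) = a + b·2 = 19.176695 + 1.865460·2 = 22.907615

22.9076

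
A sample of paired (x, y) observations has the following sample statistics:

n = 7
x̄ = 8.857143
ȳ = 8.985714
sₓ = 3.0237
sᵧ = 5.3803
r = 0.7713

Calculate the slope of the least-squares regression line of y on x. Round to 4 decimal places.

b = r · sᵧ/sₓ = 0.7713 · 5.3803/3.0237 = 1.372433

1.3724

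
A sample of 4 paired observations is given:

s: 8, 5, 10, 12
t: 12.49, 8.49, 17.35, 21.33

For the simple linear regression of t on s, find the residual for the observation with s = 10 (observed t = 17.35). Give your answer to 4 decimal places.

0.1077

n = 4, Σx = 35, Σy = 59.66, Σxy = 571.83, Σx² = 333
Sxx = Σx² − (Σx)²/n = 333 − 306.25 = 26.75
Sxy = Σxy − (Σx)(Σy)/n = 571.83 − 522.025 = 49.805
b = Sxy/Sxx = 49.805/26.75 = 1.861869
a = ȳ − b·x̄ = 14.915 − 1.861869·8.75 = -1.376355
ŷ(10) = -1.376355 + 1.861869·10 = 17.242336
residual = y − ŷ = 17.35 − 17.242336 = 0.107664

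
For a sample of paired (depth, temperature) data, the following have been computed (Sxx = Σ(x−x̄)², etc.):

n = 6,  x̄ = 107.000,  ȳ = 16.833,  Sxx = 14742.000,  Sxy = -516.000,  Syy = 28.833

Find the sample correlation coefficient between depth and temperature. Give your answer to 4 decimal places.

-0.7915

r = Sxy/√(Sxx·Syy) = -516/√(425056.086) = -516/651.963255 = -0.791456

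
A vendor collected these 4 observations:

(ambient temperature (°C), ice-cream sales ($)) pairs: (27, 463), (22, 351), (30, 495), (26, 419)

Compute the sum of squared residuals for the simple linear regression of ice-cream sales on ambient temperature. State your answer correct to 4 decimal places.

n = 4, Σx = 105, Σy = 1728, Σxy = 45967, Σx² = 2789, Σy² = 758156
Sxx = Σx² − (Σx)²/n = 2789 − 2756.25 = 32.75
Sxy = Σxy − (Σx)(Σy)/n = 45967 − 45360 = 607
Syy = Σy² − (Σy)²/n = 758156 − 746496 = 11660
b = Sxy/Sxx = 607/32.75 = 18.534351
SSE = Syy − b·Sxy = 11660 − 18.534351·607 = 409.648855

409.6489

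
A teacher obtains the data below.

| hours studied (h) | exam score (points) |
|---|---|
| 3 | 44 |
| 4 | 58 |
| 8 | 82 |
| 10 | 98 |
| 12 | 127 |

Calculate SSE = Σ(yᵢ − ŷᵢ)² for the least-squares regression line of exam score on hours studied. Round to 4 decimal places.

n = 5, Σx = 37, Σy = 409, Σxy = 3524, Σx² = 333, Σy² = 37757
Sxx = Σx² − (Σx)²/n = 333 − 273.8 = 59.2
Sxy = Σxy − (Σx)(Σy)/n = 3524 − 3026.6 = 497.4
Syy = Σy² − (Σy)²/n = 37757 − 33456.2 = 4300.8
b = Sxy/Sxx = 497.4/59.2 = 8.402027
SSE = Syy − b·Sxy = 4300.8 − 8.402027·497.4 = 121.631757

121.6318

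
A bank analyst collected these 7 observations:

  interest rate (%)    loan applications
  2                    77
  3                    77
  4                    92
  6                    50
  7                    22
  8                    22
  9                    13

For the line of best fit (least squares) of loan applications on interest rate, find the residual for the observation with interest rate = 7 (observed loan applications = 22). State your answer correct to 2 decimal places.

-12.45

n = 7, Σx = 39, Σy = 353, Σxy = 1500, Σx² = 259
Sxx = Σx² − (Σx)²/n = 259 − 217.285714 = 41.714286
Sxy = Σxy − (Σx)(Σy)/n = 1500 − 1966.714286 = -466.714286
b = Sxy/Sxx = -466.714286/41.714286 = -11.188356
a = ȳ − b·x̄ = 50.428571 − (-11.188356)·5.571429 = 112.763699
ŷ(7) = 112.763699 + (-11.188356)·7 = 34.445205
residual = y − ŷ = 22 − 34.445205 = -12.445205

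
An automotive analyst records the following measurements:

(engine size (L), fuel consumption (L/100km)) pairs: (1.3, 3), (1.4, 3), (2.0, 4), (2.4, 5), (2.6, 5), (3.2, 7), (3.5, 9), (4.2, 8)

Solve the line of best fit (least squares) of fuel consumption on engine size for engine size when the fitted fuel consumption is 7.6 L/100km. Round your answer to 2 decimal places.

3.57

n = 8, Σx = 20.6, Σy = 44, Σxy = 128.6, Σx² = 60.3
Sxx = Σx² − (Σx)²/n = 60.3 − 53.045 = 7.255
Sxy = Σxy − (Σx)(Σy)/n = 128.6 − 113.3 = 15.3
b = Sxy/Sxx = 15.3/7.255 = 2.108890
a = ȳ − b·x̄ = 5.5 − 2.108890·2.575 = 0.069607
Set a + b·x = 7.6: x = (7.6 − 0.069607) / 2.108890 = 3.570784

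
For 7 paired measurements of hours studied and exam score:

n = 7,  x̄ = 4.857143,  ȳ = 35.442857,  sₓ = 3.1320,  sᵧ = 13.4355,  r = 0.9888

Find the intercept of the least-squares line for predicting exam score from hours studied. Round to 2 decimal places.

14.84

b = r · sᵧ/sₓ = 0.9888 · 13.4355/3.132 = 4.241706
a = ȳ − b·x̄ = 35.442857 − 4.241706·4.857143 = 14.840286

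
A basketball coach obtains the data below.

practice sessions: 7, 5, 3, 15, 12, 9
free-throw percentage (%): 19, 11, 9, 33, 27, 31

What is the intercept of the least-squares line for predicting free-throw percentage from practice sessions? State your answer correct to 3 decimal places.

n = 6, Σx = 51, Σy = 130, Σxy = 1313, Σx² = 533
Sxx = Σx² − (Σx)²/n = 533 − 433.5 = 99.5
Sxy = Σxy − (Σx)(Σy)/n = 1313 − 1105 = 208
b = Sxy/Sxx = 208/99.5 = 2.090452
a = ȳ − b·x̄ = 21.666667 − 2.090452·8.5 = 3.897822

3.898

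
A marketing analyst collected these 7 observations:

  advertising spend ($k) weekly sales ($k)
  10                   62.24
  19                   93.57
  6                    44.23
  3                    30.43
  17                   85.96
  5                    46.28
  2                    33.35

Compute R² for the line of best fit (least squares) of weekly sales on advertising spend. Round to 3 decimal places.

n = 7, Σx = 62, Σy = 396.06, Σxy = 4516.32, Σx² = 824, Σy² = 26154.6228
Sxx = Σx² − (Σx)²/n = 824 − 549.142857 = 274.857143
Sxy = Σxy − (Σx)(Σy)/n = 4516.32 − 3507.96 = 1008.36
Syy = Σy² − (Σy)²/n = 26154.6228 − 22409.0748 = 3745.548
R² = Sxy²/(Sxx·Syy) = (1008.36)²/(274.857143·3745.548) = 0.987663

0.988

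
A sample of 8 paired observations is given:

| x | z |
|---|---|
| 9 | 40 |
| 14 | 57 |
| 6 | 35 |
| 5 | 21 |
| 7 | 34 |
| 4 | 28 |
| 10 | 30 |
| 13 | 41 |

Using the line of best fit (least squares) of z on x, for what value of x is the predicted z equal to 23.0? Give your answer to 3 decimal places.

3.173

n = 8, Σx = 68, Σy = 286, Σxy = 2656, Σx² = 672
Sxx = Σx² − (Σx)²/n = 672 − 578 = 94
Sxy = Σxy − (Σx)(Σy)/n = 2656 − 2431 = 225
b = Sxy/Sxx = 225/94 = 2.393617
a = ȳ − b·x̄ = 35.75 − 2.393617·8.5 = 15.404255
Set a + b·x = 23.0: x = (23.0 − 15.404255) / 2.393617 = 3.173333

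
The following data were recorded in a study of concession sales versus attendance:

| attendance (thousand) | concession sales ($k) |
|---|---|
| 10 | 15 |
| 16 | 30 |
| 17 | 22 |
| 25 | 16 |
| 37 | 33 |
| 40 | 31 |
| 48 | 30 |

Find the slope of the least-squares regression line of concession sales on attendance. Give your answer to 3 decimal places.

n = 7, Σx = 193, Σy = 177, Σxy = 5305, Σx² = 6543
Sxx = Σx² − (Σx)²/n = 6543 − 5321.285714 = 1221.714286
Sxy = Σxy − (Σx)(Σy)/n = 5305 − 4880.142857 = 424.857143
b = Sxy/Sxx = 424.857143/1221.714286 = 0.347755

0.348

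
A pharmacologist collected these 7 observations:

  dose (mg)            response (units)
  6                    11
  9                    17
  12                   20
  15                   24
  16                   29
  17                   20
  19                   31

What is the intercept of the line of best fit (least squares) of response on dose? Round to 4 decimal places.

4.0264

n = 7, Σx = 94, Σy = 152, Σxy = 2212, Σx² = 1392
Sxx = Σx² − (Σx)²/n = 1392 − 1262.285714 = 129.714286
Sxy = Σxy − (Σx)(Σy)/n = 2212 − 2041.142857 = 170.857143
b = Sxy/Sxx = 170.857143/129.714286 = 1.317181
a = ȳ − b·x̄ = 21.714286 − 1.317181·13.428571 = 4.026432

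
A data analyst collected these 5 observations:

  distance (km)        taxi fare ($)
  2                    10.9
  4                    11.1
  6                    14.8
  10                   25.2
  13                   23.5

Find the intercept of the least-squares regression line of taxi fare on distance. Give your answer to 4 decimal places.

n = 5, Σx = 35, Σy = 85.5, Σxy = 712.5, Σx² = 325
Sxx = Σx² − (Σx)²/n = 325 − 245 = 80
Sxy = Σxy − (Σx)(Σy)/n = 712.5 − 598.5 = 114
b = Sxy/Sxx = 114/80 = 1.425
a = ȳ − b·x̄ = 17.1 − 1.425·7 = 7.125

7.1250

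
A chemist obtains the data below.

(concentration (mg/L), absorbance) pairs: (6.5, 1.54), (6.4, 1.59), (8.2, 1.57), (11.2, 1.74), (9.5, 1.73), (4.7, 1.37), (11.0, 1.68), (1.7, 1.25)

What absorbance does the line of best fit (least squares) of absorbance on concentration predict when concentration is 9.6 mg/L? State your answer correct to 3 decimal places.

1.670

n = 8, Σx = 59.2, Σy = 12.47, Σxy = 96.027, Σx² = 512.12
Sxx = Σx² − (Σx)²/n = 512.12 − 438.08 = 74.04
Sxy = Σxy − (Σx)(Σy)/n = 96.027 − 92.278 = 3.749
b = Sxy/Sxx = 3.749/74.04 = 0.050635
a = ȳ − b·x̄ = 1.55875 − 0.050635·7.4 = 1.184053
ŷ(9.6) = a + b·9.6 = 1.184053 + 0.050635·9.6 = 1.670147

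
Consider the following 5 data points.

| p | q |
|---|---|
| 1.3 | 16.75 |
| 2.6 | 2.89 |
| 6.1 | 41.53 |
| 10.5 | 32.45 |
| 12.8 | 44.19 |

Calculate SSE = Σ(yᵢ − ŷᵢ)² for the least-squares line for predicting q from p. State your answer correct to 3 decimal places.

470.573

n = 5, Σx = 33.3, Σy = 137.81, Σxy = 1188.979, Σx² = 319.75, Σy² = 5019.4141
Sxx = Σx² − (Σx)²/n = 319.75 − 221.778 = 97.972
Sxy = Σxy − (Σx)(Σy)/n = 1188.979 − 917.8146 = 271.1644
Syy = Σy² − (Σy)²/n = 5019.4141 − 3798.31922 = 1221.09488
b = Sxy/Sxx = 271.1644/97.972 = 2.767774
SSE = Syy − b·Sxy = 1221.09488 − 2.767774·271.1644 = 470.572978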